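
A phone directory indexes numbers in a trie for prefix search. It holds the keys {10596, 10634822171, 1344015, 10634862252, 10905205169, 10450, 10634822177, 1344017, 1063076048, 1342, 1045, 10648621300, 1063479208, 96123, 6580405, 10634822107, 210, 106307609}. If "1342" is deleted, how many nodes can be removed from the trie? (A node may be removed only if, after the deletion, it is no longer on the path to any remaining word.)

After clearing the end-marker at "1342", prune upward until reaching a node still needed by another word.
The suffix "2" (1 node) is used only by "1342"; the node for "134" still has the child "4", so pruning stops there.
Nodes removed: 1

1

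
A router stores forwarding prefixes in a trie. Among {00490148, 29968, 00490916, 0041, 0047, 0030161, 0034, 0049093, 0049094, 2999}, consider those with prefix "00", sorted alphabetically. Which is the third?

0041

Filter for "00…" and sort: "0030161", "0034", "0041", "0047", "00490148", "00490916", "0049093", "0049094"
Position 3: 0041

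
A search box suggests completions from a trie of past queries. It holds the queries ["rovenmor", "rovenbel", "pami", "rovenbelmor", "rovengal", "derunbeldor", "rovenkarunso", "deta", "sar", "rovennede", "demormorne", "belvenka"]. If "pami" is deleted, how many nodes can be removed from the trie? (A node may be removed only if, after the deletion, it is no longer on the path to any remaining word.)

4

After clearing the end-marker at "pami", prune upward until reaching a node still needed by another word.
No other word shares any prefix with "pami", so all 4 of its nodes go.
Nodes removed: 4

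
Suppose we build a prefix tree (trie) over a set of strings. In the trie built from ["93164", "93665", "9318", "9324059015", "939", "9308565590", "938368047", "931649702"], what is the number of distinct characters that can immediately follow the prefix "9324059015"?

The children of the "9324059015" node are the distinct next characters among strings starting with "9324059015".
No stored string extends past "9324059015".
That node has 0 child edges.

0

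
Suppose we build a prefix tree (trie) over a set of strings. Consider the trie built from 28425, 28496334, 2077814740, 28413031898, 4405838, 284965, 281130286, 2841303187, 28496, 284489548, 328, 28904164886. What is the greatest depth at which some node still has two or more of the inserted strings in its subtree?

9

The deepest shared node is where two words last agree before diverging.
"2841303187" and "28413031898" agree on "284130318" (9 characters) before diverging; nothing deeper is shared.
Longest shared-prefix length: 9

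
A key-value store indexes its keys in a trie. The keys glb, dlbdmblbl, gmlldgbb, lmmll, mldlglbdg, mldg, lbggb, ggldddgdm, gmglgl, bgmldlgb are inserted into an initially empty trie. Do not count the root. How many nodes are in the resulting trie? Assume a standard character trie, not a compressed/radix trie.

58

Insert word by word; a character creates a node only if that edge doesn't already exist:
  "glb" → 3 new (g, l, b)
  "dlbdmblbl" → 9 new (d, l, b, d, m, b, l, b, l)
  "gmlldgbb" → prefix "g" already present; 7 new (m, l, l, d, g, b, b)
  "lmmll" → 5 new (l, m, m, l, l)
  "mldlglbdg" → 9 new (m, l, d, l, g, l, b, d, g)
  "mldg" → prefix "mld" already present; 1 new (g)
  "lbggb" → prefix "l" already present; 4 new (b, g, g, b)
  "ggldddgdm" → prefix "g" already present; 8 new (g, l, d, d, d, g, d, m)
  "gmglgl" → prefix "gm" already present; 4 new (g, l, g, l)
  "bgmldlgb" → 8 new (b, g, m, l, d, l, g, b)
Total nodes = 3 + 9 + 7 + 5 + 9 + 1 + 4 + 8 + 4 + 8 = 58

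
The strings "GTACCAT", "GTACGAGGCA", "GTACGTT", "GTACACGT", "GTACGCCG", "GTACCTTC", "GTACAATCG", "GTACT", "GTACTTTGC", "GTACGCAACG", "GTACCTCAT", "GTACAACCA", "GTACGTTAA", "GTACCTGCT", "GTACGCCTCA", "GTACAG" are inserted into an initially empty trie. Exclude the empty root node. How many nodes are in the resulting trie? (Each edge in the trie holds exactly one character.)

53

Trace insertions, counting only characters that open a new branch:
  "GTACCAT" → 7 new (G, T, A, C, C, A, T)
  "GTACGAGGCA" → prefix "GTAC" already present; 6 new (G, A, G, G, C, A)
  "GTACGTT" → prefix "GTACG" already present; 2 new (T, T)
  "GTACACGT" → prefix "GTAC" already present; 4 new (A, C, G, T)
  "GTACGCCG" → prefix "GTACG" already present; 3 new (C, C, G)
  "GTACCTTC" → prefix "GTACC" already present; 3 new (T, T, C)
  "GTACAATCG" → prefix "GTACA" already present; 4 new (A, T, C, G)
  "GTACT" → prefix "GTAC" already present; 1 new (T)
  "GTACTTTGC" → prefix "GTACT" already present; 4 new (T, T, G, C)
  "GTACGCAACG" → prefix "GTACGC" already present; 4 new (A, A, C, G)
  "GTACCTCAT" → prefix "GTACCT" already present; 3 new (C, A, T)
  "GTACAACCA" → prefix "GTACAA" already present; 3 new (C, C, A)
  "GTACGTTAA" → prefix "GTACGTT" already present; 2 new (A, A)
  "GTACCTGCT" → prefix "GTACCT" already present; 3 new (G, C, T)
  "GTACGCCTCA" → prefix "GTACGCC" already present; 3 new (T, C, A)
  "GTACAG" → prefix "GTACA" already present; 1 new (G)
Total nodes = 7 + 6 + 2 + 4 + 3 + 3 + 4 + 1 + 4 + 4 + 3 + 3 + 2 + 3 + 3 + 1 = 53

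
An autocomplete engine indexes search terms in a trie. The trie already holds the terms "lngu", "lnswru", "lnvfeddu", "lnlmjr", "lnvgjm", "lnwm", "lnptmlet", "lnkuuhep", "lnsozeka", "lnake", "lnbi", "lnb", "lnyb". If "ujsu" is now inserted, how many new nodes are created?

4

No existing word starts with "u", so every character of "ujsu" needs a new node.
4 − 0 = 4 new nodes.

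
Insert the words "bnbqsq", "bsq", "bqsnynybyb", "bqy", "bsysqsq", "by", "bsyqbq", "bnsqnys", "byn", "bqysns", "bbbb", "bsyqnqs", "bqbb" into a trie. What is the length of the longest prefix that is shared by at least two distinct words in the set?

Equivalently: take the maximum, over all pairs, of their longest common prefix length.
e.g. "bsyqbq" and "bsyqnqs" share the prefix "bsyq" of length 4; no pair shares a longer one.
Longest shared-prefix length: 4

4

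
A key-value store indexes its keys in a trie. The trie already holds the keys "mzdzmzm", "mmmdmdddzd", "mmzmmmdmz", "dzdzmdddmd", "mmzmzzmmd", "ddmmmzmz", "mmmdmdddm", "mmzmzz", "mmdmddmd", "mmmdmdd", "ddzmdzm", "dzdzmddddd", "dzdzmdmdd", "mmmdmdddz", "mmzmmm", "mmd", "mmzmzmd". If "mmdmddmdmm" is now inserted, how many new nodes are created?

The longest prefix of "mmdmddmdmm" already in the trie is "mmdmddmd" (length 8).
So 10 − 8 = 2 new nodes.

2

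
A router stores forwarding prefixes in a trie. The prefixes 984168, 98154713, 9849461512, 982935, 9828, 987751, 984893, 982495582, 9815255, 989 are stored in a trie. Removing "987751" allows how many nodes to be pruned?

After clearing the end-marker at "987751", prune upward until reaching a node still needed by another word.
The suffix "7751" (4 nodes) is used only by "987751"; the node for "98" still has the child "4", so pruning stops there.
Nodes removed: 4

4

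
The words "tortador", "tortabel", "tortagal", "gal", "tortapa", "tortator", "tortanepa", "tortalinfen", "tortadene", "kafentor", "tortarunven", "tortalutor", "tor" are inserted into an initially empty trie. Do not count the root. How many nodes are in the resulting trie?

Insert word by word; a character creates a node only if that edge doesn't already exist:
  "tortador" → 8 new (t, o, r, t, a, d, o, r)
  "tortabel" → prefix "torta" already present; 3 new (b, e, l)
  "tortagal" → prefix "torta" already present; 3 new (g, a, l)
  "gal" → 3 new (g, a, l)
  "tortapa" → prefix "torta" already present; 2 new (p, a)
  "tortator" → prefix "torta" already present; 3 new (t, o, r)
  "tortanepa" → prefix "torta" already present; 4 new (n, e, p, a)
  "tortalinfen" → prefix "torta" already present; 6 new (l, i, n, f, e, n)
  "tortadene" → prefix "tortad" already present; 3 new (e, n, e)
  "kafentor" → 8 new (k, a, f, e, n, t, o, r)
  "tortarunven" → prefix "torta" already present; 6 new (r, u, n, v, e, n)
  "tortalutor" → prefix "tortal" already present; 4 new (u, t, o, r)
  "tor" → prefix "tor" already present; 0 new (none)
Total nodes = 8 + 3 + 3 + 3 + 2 + 3 + 4 + 6 + 3 + 8 + 6 + 4 + 0 = 53

53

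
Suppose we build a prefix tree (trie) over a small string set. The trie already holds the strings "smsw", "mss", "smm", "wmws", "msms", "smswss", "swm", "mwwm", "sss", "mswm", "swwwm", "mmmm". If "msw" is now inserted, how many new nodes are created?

0

"msw" is already a full path in the trie; only an end-marker is added.
No new nodes are needed: 0.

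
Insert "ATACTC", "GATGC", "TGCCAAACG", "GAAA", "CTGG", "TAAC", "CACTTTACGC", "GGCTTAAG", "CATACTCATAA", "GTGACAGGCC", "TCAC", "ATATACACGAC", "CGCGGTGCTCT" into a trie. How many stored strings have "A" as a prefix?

Filter for entries beginning with "A":
Matches: "ATACTC", "ATATACACGAC"
Count: 2

2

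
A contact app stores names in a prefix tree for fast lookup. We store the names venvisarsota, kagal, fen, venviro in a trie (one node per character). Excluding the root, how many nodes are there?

22

Trie structure (* marks end of a word):
(root)
├─ f
│  └─ e
│     └─ n *
├─ k
│  └─ a
│     └─ g
│        └─ a
│           └─ l *
└─ v
   └─ e
      └─ n
         └─ v
            └─ i
               ├─ r
               │  └─ o *
               └─ s
                  └─ a
                     └─ r
                        └─ s
                           └─ o
                              └─ t
                                 └─ a *
Counting every labelled node above: 22.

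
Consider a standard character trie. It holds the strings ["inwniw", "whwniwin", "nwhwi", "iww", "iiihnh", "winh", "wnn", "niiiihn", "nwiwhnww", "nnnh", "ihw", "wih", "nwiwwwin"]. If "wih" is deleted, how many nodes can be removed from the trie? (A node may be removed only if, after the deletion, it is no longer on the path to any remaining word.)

After clearing the end-marker at "wih", prune upward until reaching a node still needed by another word.
The suffix "h" (1 node) is used only by "wih"; the node for "wi" still has the child "n", so pruning stops there.
Nodes removed: 1

1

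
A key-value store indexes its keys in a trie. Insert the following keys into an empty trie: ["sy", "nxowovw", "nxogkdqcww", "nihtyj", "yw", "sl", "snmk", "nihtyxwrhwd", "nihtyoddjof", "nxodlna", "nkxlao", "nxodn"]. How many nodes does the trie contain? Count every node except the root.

49

Insert word by word; a character creates a node only if that edge doesn't already exist:
  "sy" → 2 new (s, y)
  "nxowovw" → 7 new (n, x, o, w, o, v, w)
  "nxogkdqcww" → prefix "nxo" already present; 7 new (g, k, d, q, c, w, w)
  "nihtyj" → prefix "n" already present; 5 new (i, h, t, y, j)
  "yw" → 2 new (y, w)
  "sl" → prefix "s" already present; 1 new (l)
  "snmk" → prefix "s" already present; 3 new (n, m, k)
  "nihtyxwrhwd" → prefix "nihty" already present; 6 new (x, w, r, h, w, d)
  "nihtyoddjof" → prefix "nihty" already present; 6 new (o, d, d, j, o, f)
  "nxodlna" → prefix "nxo" already present; 4 new (d, l, n, a)
  "nkxlao" → prefix "n" already present; 5 new (k, x, l, a, o)
  "nxodn" → prefix "nxod" already present; 1 new (n)
Total nodes = 2 + 7 + 7 + 5 + 2 + 1 + 3 + 6 + 6 + 4 + 5 + 1 = 49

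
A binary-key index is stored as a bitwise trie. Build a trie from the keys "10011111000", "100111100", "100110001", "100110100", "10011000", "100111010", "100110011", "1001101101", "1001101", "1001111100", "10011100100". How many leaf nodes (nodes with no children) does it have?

A leaf is a node with no children — equivalently, the end of a word that is not a proper prefix of any other stored word.
Those words: "100110001", "100110011", "100110100", "1001101101", "10011100100", "100111010", "100111100", "10011111000"
Leaf count: 8

8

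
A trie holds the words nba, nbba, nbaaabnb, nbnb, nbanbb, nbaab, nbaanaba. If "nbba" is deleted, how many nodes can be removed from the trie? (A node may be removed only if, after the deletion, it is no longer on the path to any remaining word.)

A node on "nbba"'s path can go only if nothing else ends at it or branches off below it.
The suffix "ba" (2 nodes) is used only by "nbba"; the node for "nb" still has the child "a", so pruning stops there.
Nodes removed: 2

2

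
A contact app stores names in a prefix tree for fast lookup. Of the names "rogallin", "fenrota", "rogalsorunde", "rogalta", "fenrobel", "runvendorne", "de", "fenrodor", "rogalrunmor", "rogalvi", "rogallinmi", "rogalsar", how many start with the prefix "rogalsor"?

Walk to "rogalsor"; the words in its subtree are exactly those with that prefix.
Words under "rogalsor": rogalsorunde
Count: 1

1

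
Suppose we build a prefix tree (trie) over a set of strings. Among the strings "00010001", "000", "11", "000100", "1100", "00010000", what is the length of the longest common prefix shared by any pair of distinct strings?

7

The deepest shared node is where two words last agree before diverging.
e.g. "00010000" and "00010001" share the prefix "0001000" of length 7; no pair shares a longer one.
Longest shared-prefix length: 7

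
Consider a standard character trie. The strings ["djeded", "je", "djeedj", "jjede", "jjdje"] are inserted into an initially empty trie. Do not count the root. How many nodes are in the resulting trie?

18

Insert word by word; a character creates a node only if that edge doesn't already exist:
  "djeded" → 6 new (d, j, e, d, e, d)
  "je" → 2 new (j, e)
  "djeedj" → prefix "dje" already present; 3 new (e, d, j)
  "jjede" → prefix "j" already present; 4 new (j, e, d, e)
  "jjdje" → prefix "jj" already present; 3 new (d, j, e)
Total nodes = 6 + 2 + 3 + 4 + 3 = 18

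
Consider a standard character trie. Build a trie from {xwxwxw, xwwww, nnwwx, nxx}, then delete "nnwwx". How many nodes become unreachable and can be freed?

Walk "nnwwx" from the leaf back toward the root, removing each node that no remaining word uses.
The suffix "nwwx" (4 nodes) is used only by "nnwwx"; the node for "n" still has the child "x", so pruning stops there.
Nodes removed: 4

4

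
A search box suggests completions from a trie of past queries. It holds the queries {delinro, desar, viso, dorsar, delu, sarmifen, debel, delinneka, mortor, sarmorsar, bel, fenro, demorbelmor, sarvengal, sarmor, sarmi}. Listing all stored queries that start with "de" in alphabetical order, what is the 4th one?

DFS of the "de" subtree visits, in order: "debel", "delinneka", "delinro", "delu", "demorbelmor", "desar"
Position 4: delu

delu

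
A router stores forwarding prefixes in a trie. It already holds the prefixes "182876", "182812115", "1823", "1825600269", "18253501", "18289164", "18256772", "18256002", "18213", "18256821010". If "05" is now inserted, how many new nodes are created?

2

"05" shares no prefix with any stored word, so all 2 characters open new nodes.
2 − 0 = 2 new nodes.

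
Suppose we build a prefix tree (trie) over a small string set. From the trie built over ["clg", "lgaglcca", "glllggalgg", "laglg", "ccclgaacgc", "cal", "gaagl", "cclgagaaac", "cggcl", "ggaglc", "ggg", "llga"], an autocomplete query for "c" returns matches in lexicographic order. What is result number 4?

DFS of the "c" subtree visits, in order: "cal", "ccclgaacgc", "cclgagaaac", "cggcl", "clg"
Position 4: cggcl

cggcl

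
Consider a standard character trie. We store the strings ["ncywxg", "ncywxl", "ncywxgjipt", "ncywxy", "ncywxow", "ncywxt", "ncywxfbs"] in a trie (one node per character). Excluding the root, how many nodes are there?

For each word, the new-node count is its length minus the longest prefix already in the trie:
  "ncywxg" → 6 new (n, c, y, w, x, g)
  "ncywxl" → prefix "ncywx" already present; 1 new (l)
  "ncywxgjipt" → prefix "ncywxg" already present; 4 new (j, i, p, t)
  "ncywxy" → prefix "ncywx" already present; 1 new (y)
  "ncywxow" → prefix "ncywx" already present; 2 new (o, w)
  "ncywxt" → prefix "ncywx" already present; 1 new (t)
  "ncywxfbs" → prefix "ncywx" already present; 3 new (f, b, s)
Total nodes = 6 + 1 + 4 + 1 + 2 + 1 + 3 = 18

18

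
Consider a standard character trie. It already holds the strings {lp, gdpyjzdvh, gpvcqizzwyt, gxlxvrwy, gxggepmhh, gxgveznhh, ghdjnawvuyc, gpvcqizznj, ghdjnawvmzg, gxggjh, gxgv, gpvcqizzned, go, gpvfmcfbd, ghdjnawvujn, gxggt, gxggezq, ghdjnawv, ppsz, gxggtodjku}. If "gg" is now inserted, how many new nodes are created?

1

"g" is already a path in the trie; the remaining "g" must be added.
So 2 − 1 = 1 new nodes.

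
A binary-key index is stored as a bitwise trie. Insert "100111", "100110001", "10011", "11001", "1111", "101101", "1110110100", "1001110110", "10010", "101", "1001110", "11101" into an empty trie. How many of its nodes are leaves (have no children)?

7

Leaves are exactly the stored words that no other stored word extends.
Those words: "10010", "100110001", "1001110110", "101101", "11001", "1110110100", "1111"
Leaf count: 7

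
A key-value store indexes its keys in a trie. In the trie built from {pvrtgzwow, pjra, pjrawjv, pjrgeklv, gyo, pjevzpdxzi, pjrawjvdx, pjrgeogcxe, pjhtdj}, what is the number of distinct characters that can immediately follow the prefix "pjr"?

Follow the path "pjr" to its node, then look at its outgoing edges.
Distinct next characters after "pjr": a, g.
That node has 2 child edges.

2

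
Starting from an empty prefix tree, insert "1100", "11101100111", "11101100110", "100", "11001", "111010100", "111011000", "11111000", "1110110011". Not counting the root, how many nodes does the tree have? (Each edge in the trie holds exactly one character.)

For each word, the new-node count is its length minus the longest prefix already in the trie:
  "1100" → 4 new (1, 1, 0, 0)
  "11101100111" → prefix "11" already present; 9 new (1, 0, 1, 1, 0, 0, 1, 1, 1)
  "11101100110" → prefix "1110110011" already present; 1 new (0)
  "100" → prefix "1" already present; 2 new (0, 0)
  "11001" → prefix "1100" already present; 1 new (1)
  "111010100" → prefix "11101" already present; 4 new (0, 1, 0, 0)
  "111011000" → prefix "11101100" already present; 1 new (0)
  "11111000" → prefix "111" already present; 5 new (1, 1, 0, 0, 0)
  "1110110011" → prefix "1110110011" already present; 0 new (none)
Total nodes = 4 + 9 + 1 + 2 + 1 + 4 + 1 + 5 + 0 = 27

27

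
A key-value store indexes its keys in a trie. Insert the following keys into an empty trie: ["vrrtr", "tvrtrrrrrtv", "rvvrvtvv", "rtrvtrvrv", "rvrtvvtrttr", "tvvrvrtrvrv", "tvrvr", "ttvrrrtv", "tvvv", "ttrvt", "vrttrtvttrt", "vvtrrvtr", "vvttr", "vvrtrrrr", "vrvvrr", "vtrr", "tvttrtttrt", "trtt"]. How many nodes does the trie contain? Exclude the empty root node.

105

Count nodes per top-level branch (shared prefixes stored once):
  'r'-branch (rtrvtrvrv, rvrtvvtrttr, rvvrvtvv): 25 nodes
  't'-branch (trtt, ttrvt, ttvrrrtv, tvrtrrrrrtv, tvrvr, tvttrtttrt, tvvrvrtrvrv, tvvv): 44 nodes
  'v'-branch (vrrtr, vrttrtvttrt, vrvvrr, vtrr, vvrtrrrr, vvtrrvtr, vvttr): 36 nodes
Sum: 105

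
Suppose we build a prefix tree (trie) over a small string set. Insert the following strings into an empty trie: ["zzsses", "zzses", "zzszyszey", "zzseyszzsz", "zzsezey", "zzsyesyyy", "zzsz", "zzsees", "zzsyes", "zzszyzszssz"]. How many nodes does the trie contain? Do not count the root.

37

Trie structure (* marks end of a word):
(root)
└─ z
   └─ z
      └─ s
         ├─ e
         │  ├─ e
         │  │  └─ s *
         │  ├─ s *
         │  ├─ y
         │  │  └─ s
         │  │     └─ z
         │  │        └─ z
         │  │           └─ s
         │  │              └─ z *
         │  └─ z
         │     └─ e
         │        └─ y *
         ├─ s
         │  └─ e
         │     └─ s *
         ├─ y
         │  └─ e
         │     └─ s *
         │        └─ y
         │           └─ y
         │              └─ y *
         └─ z *
            └─ y
               ├─ s
               │  └─ z
               │     └─ e
               │        └─ y *
               └─ z
                  └─ s
                     └─ z
                        └─ s
                           └─ s
                              └─ z *
Counting every labelled node above: 37.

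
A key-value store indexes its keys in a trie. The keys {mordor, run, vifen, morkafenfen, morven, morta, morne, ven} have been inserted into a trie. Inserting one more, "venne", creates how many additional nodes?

The longest prefix of "venne" already in the trie is "ven" (length 3).
So 5 − 3 = 2 new nodes.

2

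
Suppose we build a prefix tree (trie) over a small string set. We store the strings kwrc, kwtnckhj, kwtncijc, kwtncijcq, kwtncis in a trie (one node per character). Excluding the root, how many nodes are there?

Trace insertions, counting only characters that open a new branch:
  "kwrc" → 4 new (k, w, r, c)
  "kwtnckhj" → prefix "kw" already present; 6 new (t, n, c, k, h, j)
  "kwtncijc" → prefix "kwtnc" already present; 3 new (i, j, c)
  "kwtncijcq" → prefix "kwtncijc" already present; 1 new (q)
  "kwtncis" → prefix "kwtnci" already present; 1 new (s)
Total nodes = 4 + 6 + 3 + 1 + 1 = 15

15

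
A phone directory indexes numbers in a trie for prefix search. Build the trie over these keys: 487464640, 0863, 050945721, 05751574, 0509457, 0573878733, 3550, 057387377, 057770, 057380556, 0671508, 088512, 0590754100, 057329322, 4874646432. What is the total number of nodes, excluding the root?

73

Insert word by word; a character creates a node only if that edge doesn't already exist:
  "487464640" → 9 new (4, 8, 7, 4, 6, 4, 6, 4, 0)
  "0863" → 4 new (0, 8, 6, 3)
  "050945721" → prefix "0" already present; 8 new (5, 0, 9, 4, 5, 7, 2, 1)
  "05751574" → prefix "05" already present; 6 new (7, 5, 1, 5, 7, 4)
  "0509457" → prefix "0509457" already present; 0 new (none)
  "0573878733" → prefix "057" already present; 7 new (3, 8, 7, 8, 7, 3, 3)
  "3550" → 4 new (3, 5, 5, 0)
  "057387377" → prefix "057387" already present; 3 new (3, 7, 7)
  "057770" → prefix "057" already present; 3 new (7, 7, 0)
  "057380556" → prefix "05738" already present; 4 new (0, 5, 5, 6)
  "0671508" → prefix "0" already present; 6 new (6, 7, 1, 5, 0, 8)
  "088512" → prefix "08" already present; 4 new (8, 5, 1, 2)
  "0590754100" → prefix "05" already present; 8 new (9, 0, 7, 5, 4, 1, 0, 0)
  "057329322" → prefix "0573" already present; 5 new (2, 9, 3, 2, 2)
  "4874646432" → prefix "48746464" already present; 2 new (3, 2)
Total nodes = 9 + 4 + 8 + 6 + 0 + 7 + 4 + 3 + 3 + 4 + 6 + 4 + 8 + 5 + 2 = 73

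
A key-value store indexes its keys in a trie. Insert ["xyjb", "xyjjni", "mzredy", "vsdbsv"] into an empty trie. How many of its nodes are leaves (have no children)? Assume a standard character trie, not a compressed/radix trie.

Leaves are exactly the stored words that no other stored word extends.
Those words: "mzredy", "vsdbsv", "xyjb", "xyjjni"
Leaf count: 4

4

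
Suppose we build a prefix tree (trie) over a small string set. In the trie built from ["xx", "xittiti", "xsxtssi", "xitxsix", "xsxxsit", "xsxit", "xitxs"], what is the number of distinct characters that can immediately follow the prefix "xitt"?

1

Walk "xitt" from the root, arriving at one node.
Characters that immediately follow "xitt" among the stored strings: {i}.
That node has 1 child edge.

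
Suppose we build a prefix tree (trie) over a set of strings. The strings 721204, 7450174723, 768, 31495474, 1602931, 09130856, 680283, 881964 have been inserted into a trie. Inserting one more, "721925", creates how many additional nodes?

3

The longest prefix of "721925" already in the trie is "721" (length 3).
Each of the 3 remaining characters creates one node.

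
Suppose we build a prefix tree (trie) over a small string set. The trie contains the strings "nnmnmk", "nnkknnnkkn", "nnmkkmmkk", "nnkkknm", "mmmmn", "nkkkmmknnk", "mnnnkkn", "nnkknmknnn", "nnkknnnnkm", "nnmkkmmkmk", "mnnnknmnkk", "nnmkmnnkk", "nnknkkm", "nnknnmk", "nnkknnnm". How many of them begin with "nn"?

Traverse to the node for "nn", then collect every word in that subtree.
Matches: "nnkkknm", "nnkknmknnn", "nnkknnnkkn", "nnkknnnm", "nnkknnnnkm", "nnknkkm", "nnknnmk", "nnmkkmmkk", "nnmkkmmkmk", "nnmkmnnkk", "nnmnmk"
Count: 11

11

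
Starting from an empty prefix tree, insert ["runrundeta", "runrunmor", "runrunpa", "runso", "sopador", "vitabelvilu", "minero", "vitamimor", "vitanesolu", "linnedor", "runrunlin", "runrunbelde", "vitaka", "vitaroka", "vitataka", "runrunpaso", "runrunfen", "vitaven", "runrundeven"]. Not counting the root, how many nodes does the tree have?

89

Trace insertions, counting only characters that open a new branch:
  "runrundeta" → 10 new (r, u, n, r, u, n, d, e, t, a)
  "runrunmor" → prefix "runrun" already present; 3 new (m, o, r)
  "runrunpa" → prefix "runrun" already present; 2 new (p, a)
  "runso" → prefix "run" already present; 2 new (s, o)
  "sopador" → 7 new (s, o, p, a, d, o, r)
  "vitabelvilu" → 11 new (v, i, t, a, b, e, l, v, i, l, u)
  "minero" → 6 new (m, i, n, e, r, o)
  "vitamimor" → prefix "vita" already present; 5 new (m, i, m, o, r)
  "vitanesolu" → prefix "vita" already present; 6 new (n, e, s, o, l, u)
  "linnedor" → 8 new (l, i, n, n, e, d, o, r)
  "runrunlin" → prefix "runrun" already present; 3 new (l, i, n)
  "runrunbelde" → prefix "runrun" already present; 5 new (b, e, l, d, e)
  "vitaka" → prefix "vita" already present; 2 new (k, a)
  "vitaroka" → prefix "vita" already present; 4 new (r, o, k, a)
  "vitataka" → prefix "vita" already present; 4 new (t, a, k, a)
  "runrunpaso" → prefix "runrunpa" already present; 2 new (s, o)
  "runrunfen" → prefix "runrun" already present; 3 new (f, e, n)
  "vitaven" → prefix "vita" already present; 3 new (v, e, n)
  "runrundeven" → prefix "runrunde" already present; 3 new (v, e, n)
Total nodes = 10 + 3 + 2 + 2 + 7 + 11 + 6 + 5 + 6 + 8 + 3 + 5 + 2 + 4 + 4 + 2 + 3 + 3 + 3 = 89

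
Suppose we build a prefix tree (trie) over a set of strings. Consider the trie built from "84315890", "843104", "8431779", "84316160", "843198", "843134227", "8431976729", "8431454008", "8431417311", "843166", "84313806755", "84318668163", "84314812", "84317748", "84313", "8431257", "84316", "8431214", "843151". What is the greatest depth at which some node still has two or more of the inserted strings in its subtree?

The deepest shared node is where two words last agree before diverging.
"84317748" and "8431779" agree on "843177" (6 characters) before diverging; nothing deeper is shared.
Longest shared-prefix length: 6

6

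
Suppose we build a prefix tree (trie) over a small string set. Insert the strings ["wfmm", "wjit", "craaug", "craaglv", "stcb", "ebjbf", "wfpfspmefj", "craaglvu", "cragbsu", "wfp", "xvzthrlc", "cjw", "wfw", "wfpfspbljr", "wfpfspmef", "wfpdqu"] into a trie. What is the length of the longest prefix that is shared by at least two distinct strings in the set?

9

Equivalently: take the maximum, over all pairs, of their longest common prefix length.
"wfpfspmef" and "wfpfspmefj" agree on "wfpfspmef" (9 characters) before diverging; nothing deeper is shared.
Longest shared-prefix length: 9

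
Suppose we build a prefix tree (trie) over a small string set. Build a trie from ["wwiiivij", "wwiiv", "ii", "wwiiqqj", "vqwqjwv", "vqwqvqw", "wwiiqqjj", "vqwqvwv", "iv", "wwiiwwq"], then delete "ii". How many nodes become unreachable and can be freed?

Walk "ii" from the leaf back toward the root, removing each node that no remaining word uses.
The suffix "i" (1 node) is used only by "ii"; the node for "i" still has the child "v", so pruning stops there.
Nodes removed: 1

1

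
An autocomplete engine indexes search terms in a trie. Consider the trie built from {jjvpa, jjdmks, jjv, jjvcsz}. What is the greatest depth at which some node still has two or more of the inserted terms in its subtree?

Equivalently: take the maximum, over all pairs, of their longest common prefix length.
e.g. "jjv" and "jjvcsz" share the prefix "jjv" of length 3; no pair shares a longer one.
Longest shared-prefix length: 3

3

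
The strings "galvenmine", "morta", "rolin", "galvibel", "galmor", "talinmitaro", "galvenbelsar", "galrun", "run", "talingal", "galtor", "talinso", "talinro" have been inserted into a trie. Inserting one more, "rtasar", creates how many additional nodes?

5

"r" is already a path in the trie; the remaining "tasar" must be added.
Each of the 5 remaining characters creates one node.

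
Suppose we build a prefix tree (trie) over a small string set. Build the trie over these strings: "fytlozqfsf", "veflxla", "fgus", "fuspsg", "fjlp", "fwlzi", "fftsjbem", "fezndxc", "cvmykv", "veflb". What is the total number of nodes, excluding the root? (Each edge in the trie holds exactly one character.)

For each word, the new-node count is its length minus the longest prefix already in the trie:
  "fytlozqfsf" → 10 new (f, y, t, l, o, z, q, f, s, f)
  "veflxla" → 7 new (v, e, f, l, x, l, a)
  "fgus" → prefix "f" already present; 3 new (g, u, s)
  "fuspsg" → prefix "f" already present; 5 new (u, s, p, s, g)
  "fjlp" → prefix "f" already present; 3 new (j, l, p)
  "fwlzi" → prefix "f" already present; 4 new (w, l, z, i)
  "fftsjbem" → prefix "f" already present; 7 new (f, t, s, j, b, e, m)
  "fezndxc" → prefix "f" already present; 6 new (e, z, n, d, x, c)
  "cvmykv" → 6 new (c, v, m, y, k, v)
  "veflb" → prefix "vefl" already present; 1 new (b)
Total nodes = 10 + 7 + 3 + 5 + 3 + 4 + 7 + 6 + 6 + 1 = 52

52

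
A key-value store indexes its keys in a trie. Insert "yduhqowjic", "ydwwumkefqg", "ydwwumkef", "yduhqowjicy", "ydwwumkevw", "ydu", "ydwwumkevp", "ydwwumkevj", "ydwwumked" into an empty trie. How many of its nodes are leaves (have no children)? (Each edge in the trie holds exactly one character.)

6

A leaf is a node with no children — equivalently, the end of a word that is not a proper prefix of any other stored word.
Those words: "yduhqowjicy", "ydwwumked", "ydwwumkefqg", "ydwwumkevj", "ydwwumkevp", "ydwwumkevw"
Leaf count: 6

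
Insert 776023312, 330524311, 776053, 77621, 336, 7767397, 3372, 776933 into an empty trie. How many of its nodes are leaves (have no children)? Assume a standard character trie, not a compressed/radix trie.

8

A leaf is a node with no children — equivalently, the end of a word that is not a proper prefix of any other stored word.
Those words: "330524311", "336", "3372", "776023312", "776053", "77621", "7767397", "776933"
Leaf count: 8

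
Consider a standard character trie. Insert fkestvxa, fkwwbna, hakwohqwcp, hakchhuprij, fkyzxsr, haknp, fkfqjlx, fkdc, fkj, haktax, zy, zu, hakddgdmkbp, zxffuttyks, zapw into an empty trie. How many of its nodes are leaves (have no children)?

15

A leaf is a node with no children — equivalently, the end of a word that is not a proper prefix of any other stored word.
Those words: "fkdc", "fkestvxa", "fkfqjlx", "fkj", "fkwwbna", "fkyzxsr", "hakchhuprij", "hakddgdmkbp", "haknp", "haktax", "hakwohqwcp", "zapw", "zu", "zxffuttyks", "zy"
Leaf count: 15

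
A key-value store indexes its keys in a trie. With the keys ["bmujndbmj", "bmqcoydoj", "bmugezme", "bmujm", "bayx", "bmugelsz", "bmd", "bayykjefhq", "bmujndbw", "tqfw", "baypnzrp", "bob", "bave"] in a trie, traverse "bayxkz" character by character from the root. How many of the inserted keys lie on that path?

1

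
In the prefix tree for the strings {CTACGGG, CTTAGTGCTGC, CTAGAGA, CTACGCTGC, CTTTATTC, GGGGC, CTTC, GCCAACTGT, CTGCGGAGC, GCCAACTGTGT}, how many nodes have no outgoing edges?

9

Leaves are exactly the stored words that no other stored word extends.
Those words: "CTACGCTGC", "CTACGGG", "CTAGAGA", "CTGCGGAGC", "CTTAGTGCTGC", "CTTC", "CTTTATTC", "GCCAACTGTGT", "GGGGC"
Leaf count: 9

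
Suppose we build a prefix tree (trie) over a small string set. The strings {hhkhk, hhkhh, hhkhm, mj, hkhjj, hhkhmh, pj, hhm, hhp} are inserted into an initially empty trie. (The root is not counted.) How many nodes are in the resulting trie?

18

Count nodes per top-level branch (shared prefixes stored once):
  'h'-branch (hhkhh, hhkhk, hhkhm, hhkhmh, hhm, hhp, hkhjj): 14 nodes
  'm'-branch (mj): 2 nodes
  'p'-branch (pj): 2 nodes
Sum: 18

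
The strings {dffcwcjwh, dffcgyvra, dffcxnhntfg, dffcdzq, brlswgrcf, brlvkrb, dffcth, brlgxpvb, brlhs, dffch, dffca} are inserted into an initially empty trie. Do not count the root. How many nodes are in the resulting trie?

48

Trace insertions, counting only characters that open a new branch:
  "dffcwcjwh" → 9 new (d, f, f, c, w, c, j, w, h)
  "dffcgyvra" → prefix "dffc" already present; 5 new (g, y, v, r, a)
  "dffcxnhntfg" → prefix "dffc" already present; 7 new (x, n, h, n, t, f, g)
  "dffcdzq" → prefix "dffc" already present; 3 new (d, z, q)
  "brlswgrcf" → 9 new (b, r, l, s, w, g, r, c, f)
  "brlvkrb" → prefix "brl" already present; 4 new (v, k, r, b)
  "dffcth" → prefix "dffc" already present; 2 new (t, h)
  "brlgxpvb" → prefix "brl" already present; 5 new (g, x, p, v, b)
  "brlhs" → prefix "brl" already present; 2 new (h, s)
  "dffch" → prefix "dffc" already present; 1 new (h)
  "dffca" → prefix "dffc" already present; 1 new (a)
Total nodes = 9 + 5 + 7 + 3 + 9 + 4 + 2 + 5 + 2 + 1 + 1 = 48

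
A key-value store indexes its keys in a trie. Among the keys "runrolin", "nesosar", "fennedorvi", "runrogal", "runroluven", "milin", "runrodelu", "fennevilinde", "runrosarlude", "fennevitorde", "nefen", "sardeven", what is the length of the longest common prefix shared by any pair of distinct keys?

Equivalently: take the maximum, over all pairs, of their longest common prefix length.
e.g. "fennevilinde" and "fennevitorde" share the prefix "fennevi" of length 7; no pair shares a longer one.
Longest shared-prefix length: 7

7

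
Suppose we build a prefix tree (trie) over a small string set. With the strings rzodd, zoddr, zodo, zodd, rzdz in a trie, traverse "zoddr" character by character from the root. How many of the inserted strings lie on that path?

Walk "zoddr" from the root; an end-of-word marker is hit whenever a stored word is a prefix of "zoddr".
Prefixes of the query that are stored words: "zodd", "zoddr"
Count: 2

2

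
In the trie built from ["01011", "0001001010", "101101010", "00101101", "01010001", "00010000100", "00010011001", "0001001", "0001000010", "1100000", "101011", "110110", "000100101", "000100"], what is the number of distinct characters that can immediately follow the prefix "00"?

2

Walk "00" from the root, arriving at one node.
Distinct next characters after "00": 0, 1.
That node has 2 child edges.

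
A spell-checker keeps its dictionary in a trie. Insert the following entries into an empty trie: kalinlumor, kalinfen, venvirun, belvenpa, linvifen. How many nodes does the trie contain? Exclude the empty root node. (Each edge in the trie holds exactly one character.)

37

Insert word by word; a character creates a node only if that edge doesn't already exist:
  "kalinlumor" → 10 new (k, a, l, i, n, l, u, m, o, r)
  "kalinfen" → prefix "kalin" already present; 3 new (f, e, n)
  "venvirun" → 8 new (v, e, n, v, i, r, u, n)
  "belvenpa" → 8 new (b, e, l, v, e, n, p, a)
  "linvifen" → 8 new (l, i, n, v, i, f, e, n)
Total nodes = 10 + 3 + 8 + 8 + 8 = 37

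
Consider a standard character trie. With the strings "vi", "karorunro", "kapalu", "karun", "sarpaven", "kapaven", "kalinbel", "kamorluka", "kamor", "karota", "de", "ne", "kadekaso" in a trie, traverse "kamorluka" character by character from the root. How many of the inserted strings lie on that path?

Traverse "kamorluka" character by character; count nodes along the way that are marked as word ends.
Prefixes of the query that are stored words: "kamor", "kamorluka"
Count: 2

2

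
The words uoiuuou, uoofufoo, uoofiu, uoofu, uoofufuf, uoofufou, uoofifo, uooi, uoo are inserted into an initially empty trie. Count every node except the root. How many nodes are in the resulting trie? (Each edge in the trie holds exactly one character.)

21

Trie structure (* marks end of a word):
(root)
└─ u
   └─ o
      ├─ i
      │  └─ u
      │     └─ u
      │        └─ o
      │           └─ u *
      └─ o *
         ├─ f
         │  ├─ i
         │  │  ├─ f
         │  │  │  └─ o *
         │  │  └─ u *
         │  └─ u *
         │     └─ f
         │        ├─ o
         │        │  ├─ o *
         │        │  └─ u *
         │        └─ u
         │           └─ f *
         └─ i *
Counting every labelled node above: 21.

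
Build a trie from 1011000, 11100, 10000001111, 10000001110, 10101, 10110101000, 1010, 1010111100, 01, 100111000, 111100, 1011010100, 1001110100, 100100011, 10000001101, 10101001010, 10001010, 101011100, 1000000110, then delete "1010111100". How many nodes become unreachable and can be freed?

3

A node on "1010111100"'s path can go only if nothing else ends at it or branches off below it.
The suffix "100" (3 nodes) is used only by "1010111100"; the node for "1010111" still has the child "0", so pruning stops there.
Nodes removed: 3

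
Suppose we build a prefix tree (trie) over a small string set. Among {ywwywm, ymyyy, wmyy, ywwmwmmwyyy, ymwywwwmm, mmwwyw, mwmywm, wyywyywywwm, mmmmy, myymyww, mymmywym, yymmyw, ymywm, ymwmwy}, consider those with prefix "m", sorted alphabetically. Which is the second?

mmwwyw

Filter for "m…" and sort: "mmmmy", "mmwwyw", "mwmywm", "mymmywym", "myymyww"
The 2nd is mmwwyw.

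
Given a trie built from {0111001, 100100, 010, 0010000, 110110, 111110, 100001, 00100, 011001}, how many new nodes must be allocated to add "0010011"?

2

The longest prefix of "0010011" already in the trie is "00100" (length 5).
New nodes needed: |"0010011"| − 5 = 7 − 5 = 2.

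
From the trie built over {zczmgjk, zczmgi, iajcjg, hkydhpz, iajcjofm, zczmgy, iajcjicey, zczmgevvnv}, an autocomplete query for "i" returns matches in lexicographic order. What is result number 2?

Filter for "i…" and sort: "iajcjg", "iajcjicey", "iajcjofm"
Position 2: iajcjicey

iajcjicey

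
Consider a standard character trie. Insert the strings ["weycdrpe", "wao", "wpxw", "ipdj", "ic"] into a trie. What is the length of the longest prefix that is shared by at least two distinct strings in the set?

1

Equivalently: take the maximum, over all pairs, of their longest common prefix length.
e.g. "ic" and "ipdj" share the prefix "i" of length 1; no pair shares a longer one.
Longest shared-prefix length: 1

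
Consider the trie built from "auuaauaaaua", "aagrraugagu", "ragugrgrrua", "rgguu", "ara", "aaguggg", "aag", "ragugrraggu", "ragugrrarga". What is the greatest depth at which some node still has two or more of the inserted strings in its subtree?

Equivalently: take the maximum, over all pairs, of their longest common prefix length.
"ragugrraggu" and "ragugrrarga" agree on "ragugrra" (8 characters) before diverging; nothing deeper is shared.
Longest shared-prefix length: 8

8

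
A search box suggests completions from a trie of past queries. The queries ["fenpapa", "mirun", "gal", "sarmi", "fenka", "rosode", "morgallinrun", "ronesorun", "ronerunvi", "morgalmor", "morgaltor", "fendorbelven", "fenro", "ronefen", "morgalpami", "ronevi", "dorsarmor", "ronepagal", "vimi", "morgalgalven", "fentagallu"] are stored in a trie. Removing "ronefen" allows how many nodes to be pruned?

After clearing the end-marker at "ronefen", prune upward until reaching a node still needed by another word.
The suffix "fen" (3 nodes) is used only by "ronefen"; the node for "rone" still has the child "s", so pruning stops there.
Nodes removed: 3

3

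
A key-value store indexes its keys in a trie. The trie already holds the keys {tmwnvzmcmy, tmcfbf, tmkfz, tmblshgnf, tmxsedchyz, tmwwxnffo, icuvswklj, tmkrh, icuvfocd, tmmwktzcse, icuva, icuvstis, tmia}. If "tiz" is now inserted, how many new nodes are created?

The longest prefix of "tiz" already in the trie is "t" (length 1).
So 3 − 1 = 2 new nodes.

2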